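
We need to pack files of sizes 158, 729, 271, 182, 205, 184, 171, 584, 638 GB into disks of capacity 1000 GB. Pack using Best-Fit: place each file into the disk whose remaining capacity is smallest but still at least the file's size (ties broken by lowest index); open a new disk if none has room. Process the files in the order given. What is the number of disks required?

4

Put 158 GB in disk 1; 842 GB remain.
Put 729 GB in disk 1; 113 GB remain.
Put 271 GB in disk 2; 729 GB remain.
Put 182 GB in disk 2; 547 GB remain.
Put 205 GB in disk 2; 342 GB remain.
Put 184 GB in disk 2; 158 GB remain.
Put 171 GB in disk 3; 829 GB remain.
Put 584 GB in disk 3; 245 GB remain.
Put 638 GB in disk 4; 362 GB remain.
Final disks: [158,729] [271,182,205,184] [171,584] [638].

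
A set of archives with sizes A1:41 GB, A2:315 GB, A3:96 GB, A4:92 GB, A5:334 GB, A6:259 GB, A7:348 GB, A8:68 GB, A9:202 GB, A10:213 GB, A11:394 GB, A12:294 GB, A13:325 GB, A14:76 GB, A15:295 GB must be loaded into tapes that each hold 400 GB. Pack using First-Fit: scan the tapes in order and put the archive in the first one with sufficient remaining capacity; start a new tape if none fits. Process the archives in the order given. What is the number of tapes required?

11 tapes

A1 (41 GB) → tape 1 (remaining 359 GB)
A2 (315 GB) → tape 1 (remaining 44 GB)
A3 (96 GB) → tape 2 (remaining 304 GB)
A4 (92 GB) → tape 2 (remaining 212 GB)
A5 (334 GB) → tape 3 (remaining 66 GB)
A6 (259 GB) → tape 4 (remaining 141 GB)
A7 (348 GB) → tape 5 (remaining 52 GB)
A8 (68 GB) → tape 2 (remaining 144 GB)
A9 (202 GB) → tape 6 (remaining 198 GB)
A10 (213 GB) → tape 7 (remaining 187 GB)
A11 (394 GB) → tape 8 (remaining 6 GB)
A12 (294 GB) → tape 9 (remaining 106 GB)
A13 (325 GB) → tape 10 (remaining 75 GB)
A14 (76 GB) → tape 2 (remaining 68 GB)
A15 (295 GB) → tape 11 (remaining 105 GB)
Final tapes: [41,315] [96,92,68,76] [334] [259] [348] [202] [213] [394] [294] [325] [295].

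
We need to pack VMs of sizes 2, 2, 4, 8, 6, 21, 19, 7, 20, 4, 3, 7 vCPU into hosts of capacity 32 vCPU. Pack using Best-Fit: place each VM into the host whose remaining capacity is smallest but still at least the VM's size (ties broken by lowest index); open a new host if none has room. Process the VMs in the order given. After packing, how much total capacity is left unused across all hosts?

25

host 1: place 2 vCPU, 30 vCPU left
host 1: place 2 vCPU, 28 vCPU left
host 1: place 4 vCPU, 24 vCPU left
host 1: place 8 vCPU, 16 vCPU left
host 1: place 6 vCPU, 10 vCPU left
host 2: place 21 vCPU, 11 vCPU left
host 3: place 19 vCPU, 13 vCPU left
host 1: place 7 vCPU, 3 vCPU left
host 4: place 20 vCPU, 12 vCPU left
host 2: place 4 vCPU, 7 vCPU left
host 1: place 3 vCPU, 0 vCPU left
host 2: place 7 vCPU, 0 vCPU left
4 hosts × 32 vCPU = 128 vCPU; used 103 vCPU; unused 25 vCPU.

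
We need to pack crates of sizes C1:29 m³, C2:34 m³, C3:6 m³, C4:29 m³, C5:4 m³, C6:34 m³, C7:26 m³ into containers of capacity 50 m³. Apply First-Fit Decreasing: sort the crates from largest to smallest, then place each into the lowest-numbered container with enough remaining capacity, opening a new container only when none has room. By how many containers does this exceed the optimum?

First-Fit Decreasing: [34,6,4] [34] [29] [29] [26] → 5 containers.
5 crates exceed 25 m³ (half the capacity), and no two of those can share a container, so at least 5 containers are needed.
So 5 is already optimal.

0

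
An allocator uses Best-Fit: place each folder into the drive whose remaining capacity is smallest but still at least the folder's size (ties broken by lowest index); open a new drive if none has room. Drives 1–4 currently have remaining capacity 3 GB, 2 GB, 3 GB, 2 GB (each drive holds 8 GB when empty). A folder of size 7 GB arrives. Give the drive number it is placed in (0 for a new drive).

0

No drive has ≥ 7 GB free, so a new drive is opened.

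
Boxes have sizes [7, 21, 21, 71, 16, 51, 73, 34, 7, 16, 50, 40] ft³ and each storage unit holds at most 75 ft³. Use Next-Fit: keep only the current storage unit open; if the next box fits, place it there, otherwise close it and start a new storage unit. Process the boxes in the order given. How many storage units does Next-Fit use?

7 ft³ → storage unit 1 (remaining 68 ft³)
21 ft³ → storage unit 1 (remaining 47 ft³)
21 ft³ → storage unit 1 (remaining 26 ft³)
71 ft³ → storage unit 2 (remaining 4 ft³)
16 ft³ → storage unit 3 (remaining 59 ft³)
51 ft³ → storage unit 3 (remaining 8 ft³)
73 ft³ → storage unit 4 (remaining 2 ft³)
34 ft³ → storage unit 5 (remaining 41 ft³)
7 ft³ → storage unit 5 (remaining 34 ft³)
16 ft³ → storage unit 5 (remaining 18 ft³)
50 ft³ → storage unit 6 (remaining 25 ft³)
40 ft³ → storage unit 7 (remaining 35 ft³)

7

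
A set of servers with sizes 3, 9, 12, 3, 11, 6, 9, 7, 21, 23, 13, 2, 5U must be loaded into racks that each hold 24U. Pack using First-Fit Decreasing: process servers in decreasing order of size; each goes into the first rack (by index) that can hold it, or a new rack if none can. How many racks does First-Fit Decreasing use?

6

Sorted descending: 23, 21, 13, 12, 11, 9, 9, 7, 6, 5, 3, 3, 2.
23U → rack 1 (remaining 1U)
21U → rack 2 (remaining 3U)
13U → rack 3 (remaining 11U)
12U → rack 4 (remaining 12U)
11U → rack 3 (remaining 0U)
9U → rack 4 (remaining 3U)
9U → rack 5 (remaining 15U)
7U → rack 5 (remaining 8U)
6U → rack 5 (remaining 2U)
5U → rack 6 (remaining 19U)
3U → rack 2 (remaining 0U)
3U → rack 4 (remaining 0U)
2U → rack 5 (remaining 0U)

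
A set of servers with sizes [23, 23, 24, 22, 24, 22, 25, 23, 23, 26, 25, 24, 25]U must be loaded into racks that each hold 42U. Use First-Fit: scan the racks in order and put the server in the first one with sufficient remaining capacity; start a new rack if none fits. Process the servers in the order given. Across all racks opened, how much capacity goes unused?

237

rack 1: place 23U, 19U left
rack 2: place 23U, 19U left
rack 3: place 24U, 18U left
rack 4: place 22U, 20U left
rack 5: place 24U, 18U left
rack 6: place 22U, 20U left
rack 7: place 25U, 17U left
rack 8: place 23U, 19U left
rack 9: place 23U, 19U left
rack 10: place 26U, 16U left
rack 11: place 25U, 17U left
rack 12: place 24U, 18U left
rack 13: place 25U, 17U left
13 racks × 42U = 546U; used 309U; unused 237U.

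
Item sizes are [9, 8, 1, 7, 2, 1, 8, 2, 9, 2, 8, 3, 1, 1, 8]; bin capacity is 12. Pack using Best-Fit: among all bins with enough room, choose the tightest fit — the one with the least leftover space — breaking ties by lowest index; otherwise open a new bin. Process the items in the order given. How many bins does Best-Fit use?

7 bins

bin 1: place 9, 3 left
bin 2: place 8, 4 left
bin 1: place 1, 2 left
bin 3: place 7, 5 left
bin 1: place 2, 0 left
bin 2: place 1, 3 left
bin 4: place 8, 4 left
bin 2: place 2, 1 left
bin 5: place 9, 3 left
bin 5: place 2, 1 left
bin 6: place 8, 4 left
bin 4: place 3, 1 left
bin 2: place 1, 0 left
bin 4: place 1, 0 left
bin 7: place 8, 4 left
Final bins: [9,1,2] [8,1,2,1] [7] [8,3,1] [9,2] [8] [8].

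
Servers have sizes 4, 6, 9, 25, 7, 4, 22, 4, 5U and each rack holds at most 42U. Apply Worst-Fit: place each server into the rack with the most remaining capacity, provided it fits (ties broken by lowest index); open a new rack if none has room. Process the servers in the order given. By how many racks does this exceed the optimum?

Worst-Fit: [4,6,9,7,5] [25,4] [22,4] → 3 racks.
Total size 86U; any packing needs at least ⌈86/42⌉ = 3 racks.
So 3 is already optimal.

0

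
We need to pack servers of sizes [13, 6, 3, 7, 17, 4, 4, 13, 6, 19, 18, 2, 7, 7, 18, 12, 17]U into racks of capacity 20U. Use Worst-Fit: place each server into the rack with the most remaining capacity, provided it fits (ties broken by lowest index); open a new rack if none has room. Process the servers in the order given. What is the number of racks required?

Put 13U in rack 1; 7U remain.
Put 6U in rack 1; 1U remain.
Put 3U in rack 2; 17U remain.
Put 7U in rack 2; 10U remain.
Put 17U in rack 3; 3U remain.
Put 4U in rack 2; 6U remain.
Put 4U in rack 2; 2U remain.
Put 13U in rack 4; 7U remain.
Put 6U in rack 4; 1U remain.
Put 19U in rack 5; 1U remain.
Put 18U in rack 6; 2U remain.
Put 2U in rack 3; 1U remain.
Put 7U in rack 7; 13U remain.
Put 7U in rack 7; 6U remain.
Put 18U in rack 8; 2U remain.
Put 12U in rack 9; 8U remain.
Put 17U in rack 10; 3U remain.

10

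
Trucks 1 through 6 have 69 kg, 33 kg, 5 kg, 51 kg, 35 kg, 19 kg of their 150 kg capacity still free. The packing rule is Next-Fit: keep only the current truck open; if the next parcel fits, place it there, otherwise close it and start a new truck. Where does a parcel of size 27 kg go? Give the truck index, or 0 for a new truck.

Next-Fit only looks at truck 6, which has 19 kg free.
27 kg does not fit, so a new truck is opened.

0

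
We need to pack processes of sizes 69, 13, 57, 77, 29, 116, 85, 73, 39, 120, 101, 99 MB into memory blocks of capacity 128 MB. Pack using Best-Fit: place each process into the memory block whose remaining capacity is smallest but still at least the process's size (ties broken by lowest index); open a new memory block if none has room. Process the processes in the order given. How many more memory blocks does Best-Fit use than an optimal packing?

1

Best-Fit: [69,13,29] [57] [77] [116] [85,39] [73] [120] [101] [99] → 9 memory blocks.
8 processes exceed 64 MB (half the capacity), and no two of those can share a memory block, so at least 8 memory blocks are needed.
An optimal packing achieves that bound: [120] [116] [101,13] [99,29] [85,39] [77] [73] [69,57] → 8 memory blocks.
Excess: 9 − 8 = 1.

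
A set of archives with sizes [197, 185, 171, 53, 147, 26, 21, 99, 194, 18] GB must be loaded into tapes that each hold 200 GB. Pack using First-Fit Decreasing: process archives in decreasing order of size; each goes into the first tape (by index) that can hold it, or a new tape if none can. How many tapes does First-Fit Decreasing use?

Sorted descending: 197, 194, 185, 171, 147, 99, 53, 26, 21, 18.
Put 197 GB in tape 1; 3 GB remain.
Put 194 GB in tape 2; 6 GB remain.
Put 185 GB in tape 3; 15 GB remain.
Put 171 GB in tape 4; 29 GB remain.
Put 147 GB in tape 5; 53 GB remain.
Put 99 GB in tape 6; 101 GB remain.
Put 53 GB in tape 5; 0 GB remain.
Put 26 GB in tape 4; 3 GB remain.
Put 21 GB in tape 6; 80 GB remain.
Put 18 GB in tape 6; 62 GB remain.
Final tapes: [197] [194] [185] [171,26] [147,53] [99,21,18].

6 tapes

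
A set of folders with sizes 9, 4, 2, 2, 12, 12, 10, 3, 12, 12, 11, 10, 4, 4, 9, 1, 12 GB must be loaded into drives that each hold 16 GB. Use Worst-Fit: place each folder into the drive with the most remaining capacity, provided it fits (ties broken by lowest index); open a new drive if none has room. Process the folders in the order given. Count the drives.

10 drives

drive 1: place 9 GB, 7 GB left
drive 1: place 4 GB, 3 GB left
drive 1: place 2 GB, 1 GB left
drive 2: place 2 GB, 14 GB left
drive 2: place 12 GB, 2 GB left
drive 3: place 12 GB, 4 GB left
drive 4: place 10 GB, 6 GB left
drive 4: place 3 GB, 3 GB left
drive 5: place 12 GB, 4 GB left
drive 6: place 12 GB, 4 GB left
drive 7: place 11 GB, 5 GB left
drive 8: place 10 GB, 6 GB left
drive 8: place 4 GB, 2 GB left
drive 7: place 4 GB, 1 GB left
drive 9: place 9 GB, 7 GB left
drive 9: place 1 GB, 6 GB left
drive 10: place 12 GB, 4 GB left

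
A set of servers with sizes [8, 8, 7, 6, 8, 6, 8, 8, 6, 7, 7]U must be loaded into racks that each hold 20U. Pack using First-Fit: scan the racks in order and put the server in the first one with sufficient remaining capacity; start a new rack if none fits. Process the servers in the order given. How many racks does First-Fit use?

Put 8U in rack 1; 12U remain.
Put 8U in rack 1; 4U remain.
Put 7U in rack 2; 13U remain.
Put 6U in rack 2; 7U remain.
Put 8U in rack 3; 12U remain.
Put 6U in rack 2; 1U remain.
Put 8U in rack 3; 4U remain.
Put 8U in rack 4; 12U remain.
Put 6U in rack 4; 6U remain.
Put 7U in rack 5; 13U remain.
Put 7U in rack 5; 6U remain.
Final racks: [8,8] [7,6,6] [8,8] [8,6] [7,7].

5 racks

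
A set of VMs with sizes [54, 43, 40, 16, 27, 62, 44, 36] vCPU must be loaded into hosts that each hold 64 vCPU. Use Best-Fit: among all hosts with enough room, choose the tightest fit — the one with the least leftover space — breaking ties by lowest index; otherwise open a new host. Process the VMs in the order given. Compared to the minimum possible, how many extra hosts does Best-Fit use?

Best-Fit: [54] [43,16] [40] [27,36] [62] [44] → 6 hosts.
Total size 322 vCPU; any packing needs at least ⌈322/64⌉ = 6 hosts.
So 6 is already optimal.

0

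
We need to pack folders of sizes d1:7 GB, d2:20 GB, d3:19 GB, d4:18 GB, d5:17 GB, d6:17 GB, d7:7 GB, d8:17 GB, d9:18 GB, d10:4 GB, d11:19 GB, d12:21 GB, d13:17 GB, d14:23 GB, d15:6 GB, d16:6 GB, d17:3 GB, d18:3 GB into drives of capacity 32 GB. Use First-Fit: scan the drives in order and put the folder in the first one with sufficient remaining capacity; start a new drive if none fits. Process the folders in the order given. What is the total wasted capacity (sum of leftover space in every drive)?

drive 1: place d1 (7 GB), 25 GB left
drive 1: place d2 (20 GB), 5 GB left
drive 2: place d3 (19 GB), 13 GB left
drive 3: place d4 (18 GB), 14 GB left
drive 4: place d5 (17 GB), 15 GB left
drive 5: place d6 (17 GB), 15 GB left
drive 2: place d7 (7 GB), 6 GB left
drive 6: place d8 (17 GB), 15 GB left
drive 7: place d9 (18 GB), 14 GB left
drive 1: place d10 (4 GB), 1 GB left
drive 8: place d11 (19 GB), 13 GB left
drive 9: place d12 (21 GB), 11 GB left
drive 10: place d13 (17 GB), 15 GB left
drive 11: place d14 (23 GB), 9 GB left
drive 2: place d15 (6 GB), 0 GB left
drive 3: place d16 (6 GB), 8 GB left
drive 3: place d17 (3 GB), 5 GB left
drive 3: place d18 (3 GB), 2 GB left
11 drives × 32 GB = 352 GB; used 242 GB; unused 110 GB.

110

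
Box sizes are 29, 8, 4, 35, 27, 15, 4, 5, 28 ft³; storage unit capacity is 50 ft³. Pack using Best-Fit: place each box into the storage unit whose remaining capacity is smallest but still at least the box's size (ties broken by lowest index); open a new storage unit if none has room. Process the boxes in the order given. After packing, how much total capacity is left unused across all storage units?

Put 29 ft³ in storage unit 1; 21 ft³ remain.
Put 8 ft³ in storage unit 1; 13 ft³ remain.
Put 4 ft³ in storage unit 1; 9 ft³ remain.
Put 35 ft³ in storage unit 2; 15 ft³ remain.
Put 27 ft³ in storage unit 3; 23 ft³ remain.
Put 15 ft³ in storage unit 2; 0 ft³ remain.
Put 4 ft³ in storage unit 1; 5 ft³ remain.
Put 5 ft³ in storage unit 1; 0 ft³ remain.
Put 28 ft³ in storage unit 4; 22 ft³ remain.
4 storage units × 50 ft³ = 200 ft³; used 155 ft³; unused 45 ft³.

45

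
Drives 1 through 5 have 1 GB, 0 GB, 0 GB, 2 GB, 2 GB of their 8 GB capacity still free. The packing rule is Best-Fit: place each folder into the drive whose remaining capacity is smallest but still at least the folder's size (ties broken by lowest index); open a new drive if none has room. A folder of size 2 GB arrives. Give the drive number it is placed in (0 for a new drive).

4

Drives with room: drive 4 (2 GB), drive 5 (2 GB).
Tightest fit is drive 4 with 2 GB free.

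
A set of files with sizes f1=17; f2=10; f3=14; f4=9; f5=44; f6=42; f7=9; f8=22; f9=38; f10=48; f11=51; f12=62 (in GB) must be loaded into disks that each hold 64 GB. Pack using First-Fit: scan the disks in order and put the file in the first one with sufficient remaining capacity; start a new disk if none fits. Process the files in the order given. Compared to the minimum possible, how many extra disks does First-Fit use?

First-Fit: [17,10,14,9,9] [44] [42,22] [38] [48] [51] [62] → 7 disks.
Total size 366 GB; any packing needs at least ⌈366/64⌉ = 6 disks.
An optimal packing achieves that bound: [62] [51,10] [48,14] [44,17] [42,22] [38,9,9] → 6 disks.
Excess: 7 − 6 = 1.

1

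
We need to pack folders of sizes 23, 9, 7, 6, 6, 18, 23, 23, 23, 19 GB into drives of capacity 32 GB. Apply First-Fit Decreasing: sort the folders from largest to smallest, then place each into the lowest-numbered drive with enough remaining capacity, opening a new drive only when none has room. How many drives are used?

6

Sorted descending: 23, 23, 23, 23, 19, 18, 9, 7, 6, 6.
drive 1: place 23 GB, 9 GB left
drive 2: place 23 GB, 9 GB left
drive 3: place 23 GB, 9 GB left
drive 4: place 23 GB, 9 GB left
drive 5: place 19 GB, 13 GB left
drive 6: place 18 GB, 14 GB left
drive 1: place 9 GB, 0 GB left
drive 2: place 7 GB, 2 GB left
drive 3: place 6 GB, 3 GB left
drive 4: place 6 GB, 3 GB left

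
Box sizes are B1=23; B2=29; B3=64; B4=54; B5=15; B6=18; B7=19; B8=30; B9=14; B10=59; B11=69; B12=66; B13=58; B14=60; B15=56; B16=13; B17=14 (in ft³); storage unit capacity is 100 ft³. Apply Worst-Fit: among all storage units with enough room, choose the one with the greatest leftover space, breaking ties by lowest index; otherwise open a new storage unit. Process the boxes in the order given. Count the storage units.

9

B1 (23 ft³) → storage unit 1 (remaining 77 ft³)
B2 (29 ft³) → storage unit 1 (remaining 48 ft³)
B3 (64 ft³) → storage unit 2 (remaining 36 ft³)
B4 (54 ft³) → storage unit 3 (remaining 46 ft³)
B5 (15 ft³) → storage unit 1 (remaining 33 ft³)
B6 (18 ft³) → storage unit 3 (remaining 28 ft³)
B7 (19 ft³) → storage unit 2 (remaining 17 ft³)
B8 (30 ft³) → storage unit 1 (remaining 3 ft³)
B9 (14 ft³) → storage unit 3 (remaining 14 ft³)
B10 (59 ft³) → storage unit 4 (remaining 41 ft³)
B11 (69 ft³) → storage unit 5 (remaining 31 ft³)
B12 (66 ft³) → storage unit 6 (remaining 34 ft³)
B13 (58 ft³) → storage unit 7 (remaining 42 ft³)
B14 (60 ft³) → storage unit 8 (remaining 40 ft³)
B15 (56 ft³) → storage unit 9 (remaining 44 ft³)
B16 (13 ft³) → storage unit 9 (remaining 31 ft³)
B17 (14 ft³) → storage unit 7 (remaining 28 ft³)
Final storage units: [23,29,15,30] [64,19] [54,18,14] [59] [69] [66] [58,14] [60] [56,13].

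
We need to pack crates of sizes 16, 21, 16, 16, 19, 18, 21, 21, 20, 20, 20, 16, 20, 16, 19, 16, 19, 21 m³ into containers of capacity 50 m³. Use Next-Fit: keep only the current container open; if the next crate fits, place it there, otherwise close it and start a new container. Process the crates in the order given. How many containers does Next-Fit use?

9

container 1: place 16 m³, 34 m³ left
container 1: place 21 m³, 13 m³ left
container 2: place 16 m³, 34 m³ left
container 2: place 16 m³, 18 m³ left
container 3: place 19 m³, 31 m³ left
container 3: place 18 m³, 13 m³ left
container 4: place 21 m³, 29 m³ left
container 4: place 21 m³, 8 m³ left
container 5: place 20 m³, 30 m³ left
container 5: place 20 m³, 10 m³ left
container 6: place 20 m³, 30 m³ left
container 6: place 16 m³, 14 m³ left
container 7: place 20 m³, 30 m³ left
container 7: place 16 m³, 14 m³ left
container 8: place 19 m³, 31 m³ left
container 8: place 16 m³, 15 m³ left
container 9: place 19 m³, 31 m³ left
container 9: place 21 m³, 10 m³ left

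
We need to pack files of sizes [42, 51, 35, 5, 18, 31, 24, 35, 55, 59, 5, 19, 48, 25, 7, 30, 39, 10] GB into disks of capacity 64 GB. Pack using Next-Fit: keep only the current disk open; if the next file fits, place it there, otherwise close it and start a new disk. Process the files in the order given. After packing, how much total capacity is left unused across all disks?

166

disk 1: place 42 GB, 22 GB left
disk 2: place 51 GB, 13 GB left
disk 3: place 35 GB, 29 GB left
disk 3: place 5 GB, 24 GB left
disk 3: place 18 GB, 6 GB left
disk 4: place 31 GB, 33 GB left
disk 4: place 24 GB, 9 GB left
disk 5: place 35 GB, 29 GB left
disk 6: place 55 GB, 9 GB left
disk 7: place 59 GB, 5 GB left
disk 7: place 5 GB, 0 GB left
disk 8: place 19 GB, 45 GB left
disk 9: place 48 GB, 16 GB left
disk 10: place 25 GB, 39 GB left
disk 10: place 7 GB, 32 GB left
disk 10: place 30 GB, 2 GB left
disk 11: place 39 GB, 25 GB left
disk 11: place 10 GB, 15 GB left
11 disks × 64 GB = 704 GB; used 538 GB; unused 166 GB.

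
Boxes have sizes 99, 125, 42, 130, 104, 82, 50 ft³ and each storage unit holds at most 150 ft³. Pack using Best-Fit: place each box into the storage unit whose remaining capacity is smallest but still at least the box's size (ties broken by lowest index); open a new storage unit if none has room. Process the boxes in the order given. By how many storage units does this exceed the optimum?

0

Best-Fit: [99,42] [125] [130] [104] [82,50] → 5 storage units.
Total size 632 ft³; any packing needs at least ⌈632/150⌉ = 5 storage units.
So 5 is already optimal.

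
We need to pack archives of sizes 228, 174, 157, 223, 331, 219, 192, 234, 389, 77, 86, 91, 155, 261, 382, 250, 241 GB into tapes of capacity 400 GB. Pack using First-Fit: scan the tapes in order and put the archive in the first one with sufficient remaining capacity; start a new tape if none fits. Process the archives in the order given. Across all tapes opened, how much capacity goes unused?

710

Put 228 GB in tape 1; 172 GB remain.
Put 174 GB in tape 2; 226 GB remain.
Put 157 GB in tape 1; 15 GB remain.
Put 223 GB in tape 2; 3 GB remain.
Put 331 GB in tape 3; 69 GB remain.
Put 219 GB in tape 4; 181 GB remain.
Put 192 GB in tape 5; 208 GB remain.
Put 234 GB in tape 6; 166 GB remain.
Put 389 GB in tape 7; 11 GB remain.
Put 77 GB in tape 4; 104 GB remain.
Put 86 GB in tape 4; 18 GB remain.
Put 91 GB in tape 5; 117 GB remain.
Put 155 GB in tape 6; 11 GB remain.
Put 261 GB in tape 8; 139 GB remain.
Put 382 GB in tape 9; 18 GB remain.
Put 250 GB in tape 10; 150 GB remain.
Put 241 GB in tape 11; 159 GB remain.
11 tapes × 400 GB = 4400 GB; used 3690 GB; unused 710 GB.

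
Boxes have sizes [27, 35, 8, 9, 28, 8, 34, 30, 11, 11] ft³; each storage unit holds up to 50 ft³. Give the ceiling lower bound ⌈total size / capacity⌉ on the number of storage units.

5

Total size = 27 + 35 + 8 + 9 + 28 + 8 + 34 + 30 + 11 + 11 = 201 ft³.
⌈201 / 50⌉ = 5.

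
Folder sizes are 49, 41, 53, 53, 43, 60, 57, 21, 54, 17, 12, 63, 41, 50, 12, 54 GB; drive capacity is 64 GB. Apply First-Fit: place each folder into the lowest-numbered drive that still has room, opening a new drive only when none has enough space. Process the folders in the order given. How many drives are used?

12 drives

Put 49 GB in drive 1; 15 GB remain.
Put 41 GB in drive 2; 23 GB remain.
Put 53 GB in drive 3; 11 GB remain.
Put 53 GB in drive 4; 11 GB remain.
Put 43 GB in drive 5; 21 GB remain.
Put 60 GB in drive 6; 4 GB remain.
Put 57 GB in drive 7; 7 GB remain.
Put 21 GB in drive 2; 2 GB remain.
Put 54 GB in drive 8; 10 GB remain.
Put 17 GB in drive 5; 4 GB remain.
Put 12 GB in drive 1; 3 GB remain.
Put 63 GB in drive 9; 1 GB remain.
Put 41 GB in drive 10; 23 GB remain.
Put 50 GB in drive 11; 14 GB remain.
Put 12 GB in drive 10; 11 GB remain.
Put 54 GB in drive 12; 10 GB remain.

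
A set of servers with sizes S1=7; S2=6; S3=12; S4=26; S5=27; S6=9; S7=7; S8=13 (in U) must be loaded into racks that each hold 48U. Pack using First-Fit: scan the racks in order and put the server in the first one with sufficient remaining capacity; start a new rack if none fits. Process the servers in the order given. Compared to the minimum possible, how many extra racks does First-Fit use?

0

First-Fit: [7,6,12,9,7] [26,13] [27] → 3 racks.
Total size 107U; any packing needs at least ⌈107/48⌉ = 3 racks.
So 3 is already optimal.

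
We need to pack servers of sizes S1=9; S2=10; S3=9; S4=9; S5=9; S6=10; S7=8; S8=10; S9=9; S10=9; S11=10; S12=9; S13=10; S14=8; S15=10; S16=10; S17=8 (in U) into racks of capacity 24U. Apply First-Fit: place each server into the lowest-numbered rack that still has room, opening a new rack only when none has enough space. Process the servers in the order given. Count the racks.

9

Put S1 (9U) in rack 1; 15U remain.
Put S2 (10U) in rack 1; 5U remain.
Put S3 (9U) in rack 2; 15U remain.
Put S4 (9U) in rack 2; 6U remain.
Put S5 (9U) in rack 3; 15U remain.
Put S6 (10U) in rack 3; 5U remain.
Put S7 (8U) in rack 4; 16U remain.
Put S8 (10U) in rack 4; 6U remain.
Put S9 (9U) in rack 5; 15U remain.
Put S10 (9U) in rack 5; 6U remain.
Put S11 (10U) in rack 6; 14U remain.
Put S12 (9U) in rack 6; 5U remain.
Put S13 (10U) in rack 7; 14U remain.
Put S14 (8U) in rack 7; 6U remain.
Put S15 (10U) in rack 8; 14U remain.
Put S16 (10U) in rack 8; 4U remain.
Put S17 (8U) in rack 9; 16U remain.
Final racks: [9,10] [9,9] [9,10] [8,10] [9,9] [10,9] [10,8] [10,10] [8].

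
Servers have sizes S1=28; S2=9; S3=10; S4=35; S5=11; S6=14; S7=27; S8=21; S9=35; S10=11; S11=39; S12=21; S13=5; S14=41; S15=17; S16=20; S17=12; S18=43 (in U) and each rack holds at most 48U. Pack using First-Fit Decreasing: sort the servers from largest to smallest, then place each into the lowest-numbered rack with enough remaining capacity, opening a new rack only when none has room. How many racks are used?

Sorted descending: 43, 41, 39, 35, 35, 28, 27, 21, 21, 20, 17, 14, 12, 11, 11, 10, 9, 5.
Put 43U in rack 1; 5U remain.
Put 41U in rack 2; 7U remain.
Put 39U in rack 3; 9U remain.
Put 35U in rack 4; 13U remain.
Put 35U in rack 5; 13U remain.
Put 28U in rack 6; 20U remain.
Put 27U in rack 7; 21U remain.
Put 21U in rack 7; 0U remain.
Put 21U in rack 8; 27U remain.
Put 20U in rack 6; 0U remain.
Put 17U in rack 8; 10U remain.
Put 14U in rack 9; 34U remain.
Put 12U in rack 4; 1U remain.
Put 11U in rack 5; 2U remain.
Put 11U in rack 9; 23U remain.
Put 10U in rack 8; 0U remain.
Put 9U in rack 3; 0U remain.
Put 5U in rack 1; 0U remain.
Final racks: [43,5] [41] [39,9] [35,12] [35,11] [28,20] [27,21] [21,17,10] [14,11].

9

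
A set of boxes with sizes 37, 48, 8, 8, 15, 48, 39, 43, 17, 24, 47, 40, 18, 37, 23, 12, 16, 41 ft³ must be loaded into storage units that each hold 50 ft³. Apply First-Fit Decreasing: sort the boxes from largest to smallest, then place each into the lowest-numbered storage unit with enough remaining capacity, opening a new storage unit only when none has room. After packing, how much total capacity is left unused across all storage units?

Sorted descending: 48, 48, 47, 43, 41, 40, 39, 37, 37, 24, 23, 18, 17, 16, 15, 12, 8, 8.
storage unit 1: place 48 ft³, 2 ft³ left
storage unit 2: place 48 ft³, 2 ft³ left
storage unit 3: place 47 ft³, 3 ft³ left
storage unit 4: place 43 ft³, 7 ft³ left
storage unit 5: place 41 ft³, 9 ft³ left
storage unit 6: place 40 ft³, 10 ft³ left
storage unit 7: place 39 ft³, 11 ft³ left
storage unit 8: place 37 ft³, 13 ft³ left
storage unit 9: place 37 ft³, 13 ft³ left
storage unit 10: place 24 ft³, 26 ft³ left
storage unit 10: place 23 ft³, 3 ft³ left
storage unit 11: place 18 ft³, 32 ft³ left
storage unit 11: place 17 ft³, 15 ft³ left
storage unit 12: place 16 ft³, 34 ft³ left
storage unit 11: place 15 ft³, 0 ft³ left
storage unit 8: place 12 ft³, 1 ft³ left
storage unit 5: place 8 ft³, 1 ft³ left
storage unit 6: place 8 ft³, 2 ft³ left
12 storage units × 50 ft³ = 600 ft³; used 521 ft³; unused 79 ft³.

79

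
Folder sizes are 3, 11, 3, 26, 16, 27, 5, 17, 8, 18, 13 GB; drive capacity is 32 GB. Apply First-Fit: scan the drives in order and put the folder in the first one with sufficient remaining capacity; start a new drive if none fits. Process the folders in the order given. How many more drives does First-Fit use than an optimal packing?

1

First-Fit: [3,11,3,5,8] [26] [16,13] [27] [17] [18] → 6 drives.
Total size 147 GB; any packing needs at least ⌈147/32⌉ = 5 drives.
An optimal packing achieves that bound: [27,5] [26,3,3] [18,13] [17,11] [16,8] → 5 drives.
Excess: 6 − 5 = 1.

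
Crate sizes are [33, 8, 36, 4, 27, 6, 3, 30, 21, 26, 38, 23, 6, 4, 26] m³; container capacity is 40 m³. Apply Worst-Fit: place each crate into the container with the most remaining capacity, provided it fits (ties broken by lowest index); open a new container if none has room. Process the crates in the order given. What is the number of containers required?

container 1: place 33 m³, 7 m³ left
container 2: place 8 m³, 32 m³ left
container 3: place 36 m³, 4 m³ left
container 2: place 4 m³, 28 m³ left
container 2: place 27 m³, 1 m³ left
container 1: place 6 m³, 1 m³ left
container 3: place 3 m³, 1 m³ left
container 4: place 30 m³, 10 m³ left
container 5: place 21 m³, 19 m³ left
container 6: place 26 m³, 14 m³ left
container 7: place 38 m³, 2 m³ left
container 8: place 23 m³, 17 m³ left
container 5: place 6 m³, 13 m³ left
container 8: place 4 m³, 13 m³ left
container 9: place 26 m³, 14 m³ left
Final containers: [33,6] [8,4,27] [36,3] [30] [21,6] [26] [38] [23,4] [26].

9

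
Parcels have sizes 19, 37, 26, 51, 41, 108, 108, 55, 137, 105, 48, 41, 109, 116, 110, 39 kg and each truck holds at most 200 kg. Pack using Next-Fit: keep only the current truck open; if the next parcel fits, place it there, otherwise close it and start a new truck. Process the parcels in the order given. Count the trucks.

8 trucks

19 kg → truck 1 (remaining 181 kg)
37 kg → truck 1 (remaining 144 kg)
26 kg → truck 1 (remaining 118 kg)
51 kg → truck 1 (remaining 67 kg)
41 kg → truck 1 (remaining 26 kg)
108 kg → truck 2 (remaining 92 kg)
108 kg → truck 3 (remaining 92 kg)
55 kg → truck 3 (remaining 37 kg)
137 kg → truck 4 (remaining 63 kg)
105 kg → truck 5 (remaining 95 kg)
48 kg → truck 5 (remaining 47 kg)
41 kg → truck 5 (remaining 6 kg)
109 kg → truck 6 (remaining 91 kg)
116 kg → truck 7 (remaining 84 kg)
110 kg → truck 8 (remaining 90 kg)
39 kg → truck 8 (remaining 51 kg)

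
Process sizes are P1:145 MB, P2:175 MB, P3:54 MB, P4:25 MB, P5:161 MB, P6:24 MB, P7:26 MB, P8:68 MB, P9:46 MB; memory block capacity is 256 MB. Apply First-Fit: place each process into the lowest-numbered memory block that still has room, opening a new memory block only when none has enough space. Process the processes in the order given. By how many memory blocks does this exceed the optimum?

First-Fit: [145,54,25,24] [175,26,46] [161,68] → 3 memory blocks.
Total size 724 MB; any packing needs at least ⌈724/256⌉ = 3 memory blocks.
So 3 is already optimal.

0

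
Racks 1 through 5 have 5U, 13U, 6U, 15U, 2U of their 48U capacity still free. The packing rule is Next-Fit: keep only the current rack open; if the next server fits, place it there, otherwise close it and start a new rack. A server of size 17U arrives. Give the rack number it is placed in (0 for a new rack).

0

Next-Fit only looks at rack 5, which has 2U free.
17U does not fit, so a new rack is opened.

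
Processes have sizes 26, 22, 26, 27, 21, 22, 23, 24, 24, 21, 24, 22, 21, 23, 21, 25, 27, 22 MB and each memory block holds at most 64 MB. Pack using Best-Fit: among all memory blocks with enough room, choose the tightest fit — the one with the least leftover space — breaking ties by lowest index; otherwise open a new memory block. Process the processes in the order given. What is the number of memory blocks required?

8

memory block 1: place 26 MB, 38 MB left
memory block 1: place 22 MB, 16 MB left
memory block 2: place 26 MB, 38 MB left
memory block 2: place 27 MB, 11 MB left
memory block 3: place 21 MB, 43 MB left
memory block 3: place 22 MB, 21 MB left
memory block 4: place 23 MB, 41 MB left
memory block 4: place 24 MB, 17 MB left
memory block 5: place 24 MB, 40 MB left
memory block 3: place 21 MB, 0 MB left
memory block 5: place 24 MB, 16 MB left
memory block 6: place 22 MB, 42 MB left
memory block 6: place 21 MB, 21 MB left
memory block 7: place 23 MB, 41 MB left
memory block 6: place 21 MB, 0 MB left
memory block 7: place 25 MB, 16 MB left
memory block 8: place 27 MB, 37 MB left
memory block 8: place 22 MB, 15 MB left
Final memory blocks: [26,22] [26,27] [21,22,21] [23,24] [24,24] [22,21,21] [23,25] [27,22].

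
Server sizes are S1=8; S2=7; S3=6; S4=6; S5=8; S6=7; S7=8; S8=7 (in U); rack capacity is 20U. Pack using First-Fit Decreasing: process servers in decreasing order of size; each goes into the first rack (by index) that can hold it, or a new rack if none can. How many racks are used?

4

Sorted descending: 8, 8, 8, 7, 7, 7, 6, 6.
rack 1: place 8U, 12U left
rack 1: place 8U, 4U left
rack 2: place 8U, 12U left
rack 2: place 7U, 5U left
rack 3: place 7U, 13U left
rack 3: place 7U, 6U left
rack 3: place 6U, 0U left
rack 4: place 6U, 14U left
Final racks: [8,8] [8,7] [7,7,6] [6].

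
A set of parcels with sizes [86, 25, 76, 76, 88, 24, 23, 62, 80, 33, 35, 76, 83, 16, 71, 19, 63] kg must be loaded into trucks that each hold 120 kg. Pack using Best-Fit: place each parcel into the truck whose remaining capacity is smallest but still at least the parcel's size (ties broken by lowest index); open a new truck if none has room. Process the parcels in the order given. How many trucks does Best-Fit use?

10

Put 86 kg in truck 1; 34 kg remain.
Put 25 kg in truck 1; 9 kg remain.
Put 76 kg in truck 2; 44 kg remain.
Put 76 kg in truck 3; 44 kg remain.
Put 88 kg in truck 4; 32 kg remain.
Put 24 kg in truck 4; 8 kg remain.
Put 23 kg in truck 2; 21 kg remain.
Put 62 kg in truck 5; 58 kg remain.
Put 80 kg in truck 6; 40 kg remain.
Put 33 kg in truck 6; 7 kg remain.
Put 35 kg in truck 3; 9 kg remain.
Put 76 kg in truck 7; 44 kg remain.
Put 83 kg in truck 8; 37 kg remain.
Put 16 kg in truck 2; 5 kg remain.
Put 71 kg in truck 9; 49 kg remain.
Put 19 kg in truck 8; 18 kg remain.
Put 63 kg in truck 10; 57 kg remain.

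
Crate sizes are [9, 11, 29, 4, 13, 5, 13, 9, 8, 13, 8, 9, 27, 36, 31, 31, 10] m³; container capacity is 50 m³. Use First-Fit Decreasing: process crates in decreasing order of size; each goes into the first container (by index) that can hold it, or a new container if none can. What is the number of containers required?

Sorted descending: 36, 31, 31, 29, 27, 13, 13, 13, 11, 10, 9, 9, 9, 8, 8, 5, 4.
Put 36 m³ in container 1; 14 m³ remain.
Put 31 m³ in container 2; 19 m³ remain.
Put 31 m³ in container 3; 19 m³ remain.
Put 29 m³ in container 4; 21 m³ remain.
Put 27 m³ in container 5; 23 m³ remain.
Put 13 m³ in container 1; 1 m³ remain.
Put 13 m³ in container 2; 6 m³ remain.
Put 13 m³ in container 3; 6 m³ remain.
Put 11 m³ in container 4; 10 m³ remain.
Put 10 m³ in container 4; 0 m³ remain.
Put 9 m³ in container 5; 14 m³ remain.
Put 9 m³ in container 5; 5 m³ remain.
Put 9 m³ in container 6; 41 m³ remain.
Put 8 m³ in container 6; 33 m³ remain.
Put 8 m³ in container 6; 25 m³ remain.
Put 5 m³ in container 2; 1 m³ remain.
Put 4 m³ in container 3; 2 m³ remain.

6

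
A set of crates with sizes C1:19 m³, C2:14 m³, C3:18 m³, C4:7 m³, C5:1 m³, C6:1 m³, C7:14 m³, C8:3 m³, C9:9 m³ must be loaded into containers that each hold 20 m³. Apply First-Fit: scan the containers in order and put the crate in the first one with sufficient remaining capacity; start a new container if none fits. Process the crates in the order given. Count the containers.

5 containers

Put C1 (19 m³) in container 1; 1 m³ remain.
Put C2 (14 m³) in container 2; 6 m³ remain.
Put C3 (18 m³) in container 3; 2 m³ remain.
Put C4 (7 m³) in container 4; 13 m³ remain.
Put C5 (1 m³) in container 1; 0 m³ remain.
Put C6 (1 m³) in container 2; 5 m³ remain.
Put C7 (14 m³) in container 5; 6 m³ remain.
Put C8 (3 m³) in container 2; 2 m³ remain.
Put C9 (9 m³) in container 4; 4 m³ remain.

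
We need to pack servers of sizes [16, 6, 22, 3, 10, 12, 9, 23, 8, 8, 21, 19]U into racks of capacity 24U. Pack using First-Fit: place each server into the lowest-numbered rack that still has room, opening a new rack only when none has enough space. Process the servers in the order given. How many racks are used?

8

Put 16U in rack 1; 8U remain.
Put 6U in rack 1; 2U remain.
Put 22U in rack 2; 2U remain.
Put 3U in rack 3; 21U remain.
Put 10U in rack 3; 11U remain.
Put 12U in rack 4; 12U remain.
Put 9U in rack 3; 2U remain.
Put 23U in rack 5; 1U remain.
Put 8U in rack 4; 4U remain.
Put 8U in rack 6; 16U remain.
Put 21U in rack 7; 3U remain.
Put 19U in rack 8; 5U remain.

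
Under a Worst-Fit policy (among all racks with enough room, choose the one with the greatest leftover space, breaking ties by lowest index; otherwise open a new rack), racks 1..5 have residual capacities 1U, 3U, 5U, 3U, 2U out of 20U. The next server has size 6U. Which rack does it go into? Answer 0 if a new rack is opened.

0

No rack has ≥ 6U free, so a new rack is opened.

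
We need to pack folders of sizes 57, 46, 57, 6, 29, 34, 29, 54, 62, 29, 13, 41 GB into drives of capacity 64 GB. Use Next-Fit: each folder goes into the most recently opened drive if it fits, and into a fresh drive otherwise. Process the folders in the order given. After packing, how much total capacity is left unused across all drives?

119

Put 57 GB in drive 1; 7 GB remain.
Put 46 GB in drive 2; 18 GB remain.
Put 57 GB in drive 3; 7 GB remain.
Put 6 GB in drive 3; 1 GB remain.
Put 29 GB in drive 4; 35 GB remain.
Put 34 GB in drive 4; 1 GB remain.
Put 29 GB in drive 5; 35 GB remain.
Put 54 GB in drive 6; 10 GB remain.
Put 62 GB in drive 7; 2 GB remain.
Put 29 GB in drive 8; 35 GB remain.
Put 13 GB in drive 8; 22 GB remain.
Put 41 GB in drive 9; 23 GB remain.
9 drives × 64 GB = 576 GB; used 457 GB; unused 119 GB.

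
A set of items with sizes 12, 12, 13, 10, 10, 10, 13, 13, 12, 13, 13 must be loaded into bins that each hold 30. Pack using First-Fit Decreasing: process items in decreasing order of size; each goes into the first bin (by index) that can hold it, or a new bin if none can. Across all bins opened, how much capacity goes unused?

Sorted descending: 13, 13, 13, 13, 13, 12, 12, 12, 10, 10, 10.
13 → bin 1 (remaining 17)
13 → bin 1 (remaining 4)
13 → bin 2 (remaining 17)
13 → bin 2 (remaining 4)
13 → bin 3 (remaining 17)
12 → bin 3 (remaining 5)
12 → bin 4 (remaining 18)
12 → bin 4 (remaining 6)
10 → bin 5 (remaining 20)
10 → bin 5 (remaining 10)
10 → bin 5 (remaining 0)
5 bins × 30 = 150; used 131; unused 19.

19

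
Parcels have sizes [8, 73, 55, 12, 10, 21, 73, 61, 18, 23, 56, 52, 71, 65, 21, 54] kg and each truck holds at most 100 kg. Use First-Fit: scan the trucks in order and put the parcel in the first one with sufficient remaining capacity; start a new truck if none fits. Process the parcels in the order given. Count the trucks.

truck 1: place 8 kg, 92 kg left
truck 1: place 73 kg, 19 kg left
truck 2: place 55 kg, 45 kg left
truck 1: place 12 kg, 7 kg left
truck 2: place 10 kg, 35 kg left
truck 2: place 21 kg, 14 kg left
truck 3: place 73 kg, 27 kg left
truck 4: place 61 kg, 39 kg left
truck 3: place 18 kg, 9 kg left
truck 4: place 23 kg, 16 kg left
truck 5: place 56 kg, 44 kg left
truck 6: place 52 kg, 48 kg left
truck 7: place 71 kg, 29 kg left
truck 8: place 65 kg, 35 kg left
truck 5: place 21 kg, 23 kg left
truck 9: place 54 kg, 46 kg left
Final trucks: [8,73,12] [55,10,21] [73,18] [61,23] [56,21] [52] [71] [65] [54].

9 trucks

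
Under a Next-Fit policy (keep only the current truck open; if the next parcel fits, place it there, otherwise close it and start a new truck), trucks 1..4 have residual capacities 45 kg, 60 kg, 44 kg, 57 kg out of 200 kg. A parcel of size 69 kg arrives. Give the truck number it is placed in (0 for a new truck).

Next-Fit only looks at truck 4, which has 57 kg free.
69 kg does not fit, so a new truck is opened.

0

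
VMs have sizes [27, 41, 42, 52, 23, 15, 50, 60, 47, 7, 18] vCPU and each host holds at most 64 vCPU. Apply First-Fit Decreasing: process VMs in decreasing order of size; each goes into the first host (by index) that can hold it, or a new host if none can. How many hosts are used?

7 hosts

Sorted descending: 60, 52, 50, 47, 42, 41, 27, 23, 18, 15, 7.
Put 60 vCPU in host 1; 4 vCPU remain.
Put 52 vCPU in host 2; 12 vCPU remain.
Put 50 vCPU in host 3; 14 vCPU remain.
Put 47 vCPU in host 4; 17 vCPU remain.
Put 42 vCPU in host 5; 22 vCPU remain.
Put 41 vCPU in host 6; 23 vCPU remain.
Put 27 vCPU in host 7; 37 vCPU remain.
Put 23 vCPU in host 6; 0 vCPU remain.
Put 18 vCPU in host 5; 4 vCPU remain.
Put 15 vCPU in host 4; 2 vCPU remain.
Put 7 vCPU in host 2; 5 vCPU remain.
Final hosts: [60] [52,7] [50] [47,15] [42,18] [41,23] [27].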